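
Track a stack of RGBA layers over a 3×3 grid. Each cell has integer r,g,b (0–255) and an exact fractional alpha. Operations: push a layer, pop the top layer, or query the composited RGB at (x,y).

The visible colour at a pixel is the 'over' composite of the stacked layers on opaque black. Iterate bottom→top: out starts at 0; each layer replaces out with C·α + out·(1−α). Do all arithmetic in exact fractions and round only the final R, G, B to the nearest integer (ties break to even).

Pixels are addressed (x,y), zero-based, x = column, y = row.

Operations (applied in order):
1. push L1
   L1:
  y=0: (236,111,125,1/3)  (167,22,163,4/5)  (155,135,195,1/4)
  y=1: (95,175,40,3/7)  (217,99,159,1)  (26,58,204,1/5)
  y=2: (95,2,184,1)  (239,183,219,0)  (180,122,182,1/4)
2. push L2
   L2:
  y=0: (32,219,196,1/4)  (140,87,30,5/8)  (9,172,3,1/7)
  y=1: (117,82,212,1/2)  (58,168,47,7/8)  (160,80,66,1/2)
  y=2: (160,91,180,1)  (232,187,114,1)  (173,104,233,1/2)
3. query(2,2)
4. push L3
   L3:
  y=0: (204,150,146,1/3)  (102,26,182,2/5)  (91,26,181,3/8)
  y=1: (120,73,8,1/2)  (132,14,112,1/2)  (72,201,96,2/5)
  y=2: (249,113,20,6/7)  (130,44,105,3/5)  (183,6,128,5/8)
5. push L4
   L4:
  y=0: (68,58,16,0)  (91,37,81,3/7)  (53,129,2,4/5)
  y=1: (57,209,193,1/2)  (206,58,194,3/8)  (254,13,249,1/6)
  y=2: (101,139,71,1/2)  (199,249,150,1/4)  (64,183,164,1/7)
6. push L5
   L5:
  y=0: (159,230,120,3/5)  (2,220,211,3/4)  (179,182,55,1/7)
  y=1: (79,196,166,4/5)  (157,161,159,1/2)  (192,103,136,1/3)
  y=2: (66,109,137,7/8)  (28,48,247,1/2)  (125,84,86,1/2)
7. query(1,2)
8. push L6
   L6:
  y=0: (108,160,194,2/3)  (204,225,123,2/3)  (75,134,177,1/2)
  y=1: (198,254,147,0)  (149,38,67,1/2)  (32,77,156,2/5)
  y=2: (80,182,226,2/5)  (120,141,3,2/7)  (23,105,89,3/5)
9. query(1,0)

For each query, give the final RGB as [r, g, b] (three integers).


query (2,2) [L1,L2] — begin 0,0,0
+L1 (α=1/4) → [45, 61/2, 91/2]
+L2 (α=1/2) → [109, 269/4, 557/4]
= [109, 67, 139]

query (1,2) [L1,L2,L3,L4,L5] — begin 0,0,0
after L1 α=0: [0, 0, 0]
after L2 α=1: [232, 187, 114]
after L3 α=3/5: [854/5, 506/5, 543/5]
after L4 α=1/4: [3557/20, 2763/20, 2379/20]
after L5 α=1/2: [4117/40, 3723/40, 7319/40]
= [103, 93, 183]

(1,0) stack=L1,L2,L3,L4,L5,L6; from [0,0,0]:
L1 α=4/5: [668/5, 88/5, 652/5]
L2 α=5/8: [688/5, 2439/40, 1353/20]
L3 α=2/5: [3084/25, 9397/200, 11339/100]
L4 α=3/7: [19161/175, 14947/350, 17414/175]
L5 α=3/4: [20211/700, 245947/1400, 128189/700]
L6 α=2/3: [101937/700, 875947/4200, 300389/2100]
→ [146, 209, 143]


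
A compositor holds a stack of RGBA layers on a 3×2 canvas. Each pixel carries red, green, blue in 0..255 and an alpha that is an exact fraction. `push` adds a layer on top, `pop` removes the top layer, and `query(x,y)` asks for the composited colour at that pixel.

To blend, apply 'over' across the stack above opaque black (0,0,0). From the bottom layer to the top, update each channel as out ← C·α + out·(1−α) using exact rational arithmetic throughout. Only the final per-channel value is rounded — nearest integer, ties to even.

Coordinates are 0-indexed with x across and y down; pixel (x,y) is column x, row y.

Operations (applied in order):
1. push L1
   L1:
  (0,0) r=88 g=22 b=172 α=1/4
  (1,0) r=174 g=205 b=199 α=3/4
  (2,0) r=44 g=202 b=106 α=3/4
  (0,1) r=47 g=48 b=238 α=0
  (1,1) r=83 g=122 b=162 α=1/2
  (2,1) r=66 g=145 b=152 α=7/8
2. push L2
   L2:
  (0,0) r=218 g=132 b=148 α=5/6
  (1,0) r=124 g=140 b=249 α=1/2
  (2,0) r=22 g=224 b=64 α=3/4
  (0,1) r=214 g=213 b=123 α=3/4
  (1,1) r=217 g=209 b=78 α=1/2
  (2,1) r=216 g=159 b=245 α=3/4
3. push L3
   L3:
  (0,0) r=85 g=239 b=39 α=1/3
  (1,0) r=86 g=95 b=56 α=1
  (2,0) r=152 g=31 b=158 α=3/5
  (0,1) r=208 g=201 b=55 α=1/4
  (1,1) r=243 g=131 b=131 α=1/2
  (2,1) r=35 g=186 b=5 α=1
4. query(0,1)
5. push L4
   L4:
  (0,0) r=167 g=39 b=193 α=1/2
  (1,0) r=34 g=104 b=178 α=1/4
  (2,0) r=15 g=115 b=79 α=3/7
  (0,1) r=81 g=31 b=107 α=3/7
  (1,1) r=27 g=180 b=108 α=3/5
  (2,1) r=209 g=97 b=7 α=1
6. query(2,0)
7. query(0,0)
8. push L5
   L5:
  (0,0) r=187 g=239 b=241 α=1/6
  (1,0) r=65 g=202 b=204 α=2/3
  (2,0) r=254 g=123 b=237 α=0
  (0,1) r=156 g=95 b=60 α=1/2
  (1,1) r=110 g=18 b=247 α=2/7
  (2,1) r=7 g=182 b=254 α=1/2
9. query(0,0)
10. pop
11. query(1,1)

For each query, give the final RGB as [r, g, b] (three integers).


(0,1) stack=L1,L2,L3; from [0,0,0]:
L1 α=0: [0, 0, 0]
L2 α=3/4: [321/2, 639/4, 369/4]
L3 α=1/4: [1379/8, 2721/16, 1327/16]
→ [172, 170, 83]

at x=2,y=0 over L1,L2,L3,L4:
+L1 (α=3/4) → [33, 303/2, 159/2]
+L2 (α=3/4) → [99/4, 1647/8, 543/8]
+L3 (α=3/5) → [1011/10, 2019/20, 2439/20]
+L4 (α=3/7) → [321/5, 3744/35, 3624/35]
rounded: [64, 107, 104]

at x=0,y=0 over L1,L2,L3,L4:
+L1 (α=1/4) → [22, 11/2, 43]
+L2 (α=5/6) → [556/3, 1331/12, 261/2]
+L3 (α=1/3) → [1367/9, 2765/18, 100]
+L4 (α=1/2) → [1435/9, 3467/36, 293/2]
rounded: [159, 96, 146]

query (0,0) [L1,L2,L3,L4,L5] — begin 0,0,0
L1 α=1/4: [22, 11/2, 43]
L2 α=5/6: [556/3, 1331/12, 261/2]
L3 α=1/3: [1367/9, 2765/18, 100]
L4 α=1/2: [1435/9, 3467/36, 293/2]
L5 α=1/6: [4429/27, 25939/216, 649/4]
→ [164, 120, 162]

(1,1) stack=L1,L2,L3,L4; from [0,0,0]:
L1 α=1/2: [83/2, 61, 81]
L2 α=1/2: [517/4, 135, 159/2]
L3 α=1/2: [1489/8, 133, 421/4]
L4 α=3/5: [1813/20, 806/5, 1069/10]
rounded: [91, 161, 107]


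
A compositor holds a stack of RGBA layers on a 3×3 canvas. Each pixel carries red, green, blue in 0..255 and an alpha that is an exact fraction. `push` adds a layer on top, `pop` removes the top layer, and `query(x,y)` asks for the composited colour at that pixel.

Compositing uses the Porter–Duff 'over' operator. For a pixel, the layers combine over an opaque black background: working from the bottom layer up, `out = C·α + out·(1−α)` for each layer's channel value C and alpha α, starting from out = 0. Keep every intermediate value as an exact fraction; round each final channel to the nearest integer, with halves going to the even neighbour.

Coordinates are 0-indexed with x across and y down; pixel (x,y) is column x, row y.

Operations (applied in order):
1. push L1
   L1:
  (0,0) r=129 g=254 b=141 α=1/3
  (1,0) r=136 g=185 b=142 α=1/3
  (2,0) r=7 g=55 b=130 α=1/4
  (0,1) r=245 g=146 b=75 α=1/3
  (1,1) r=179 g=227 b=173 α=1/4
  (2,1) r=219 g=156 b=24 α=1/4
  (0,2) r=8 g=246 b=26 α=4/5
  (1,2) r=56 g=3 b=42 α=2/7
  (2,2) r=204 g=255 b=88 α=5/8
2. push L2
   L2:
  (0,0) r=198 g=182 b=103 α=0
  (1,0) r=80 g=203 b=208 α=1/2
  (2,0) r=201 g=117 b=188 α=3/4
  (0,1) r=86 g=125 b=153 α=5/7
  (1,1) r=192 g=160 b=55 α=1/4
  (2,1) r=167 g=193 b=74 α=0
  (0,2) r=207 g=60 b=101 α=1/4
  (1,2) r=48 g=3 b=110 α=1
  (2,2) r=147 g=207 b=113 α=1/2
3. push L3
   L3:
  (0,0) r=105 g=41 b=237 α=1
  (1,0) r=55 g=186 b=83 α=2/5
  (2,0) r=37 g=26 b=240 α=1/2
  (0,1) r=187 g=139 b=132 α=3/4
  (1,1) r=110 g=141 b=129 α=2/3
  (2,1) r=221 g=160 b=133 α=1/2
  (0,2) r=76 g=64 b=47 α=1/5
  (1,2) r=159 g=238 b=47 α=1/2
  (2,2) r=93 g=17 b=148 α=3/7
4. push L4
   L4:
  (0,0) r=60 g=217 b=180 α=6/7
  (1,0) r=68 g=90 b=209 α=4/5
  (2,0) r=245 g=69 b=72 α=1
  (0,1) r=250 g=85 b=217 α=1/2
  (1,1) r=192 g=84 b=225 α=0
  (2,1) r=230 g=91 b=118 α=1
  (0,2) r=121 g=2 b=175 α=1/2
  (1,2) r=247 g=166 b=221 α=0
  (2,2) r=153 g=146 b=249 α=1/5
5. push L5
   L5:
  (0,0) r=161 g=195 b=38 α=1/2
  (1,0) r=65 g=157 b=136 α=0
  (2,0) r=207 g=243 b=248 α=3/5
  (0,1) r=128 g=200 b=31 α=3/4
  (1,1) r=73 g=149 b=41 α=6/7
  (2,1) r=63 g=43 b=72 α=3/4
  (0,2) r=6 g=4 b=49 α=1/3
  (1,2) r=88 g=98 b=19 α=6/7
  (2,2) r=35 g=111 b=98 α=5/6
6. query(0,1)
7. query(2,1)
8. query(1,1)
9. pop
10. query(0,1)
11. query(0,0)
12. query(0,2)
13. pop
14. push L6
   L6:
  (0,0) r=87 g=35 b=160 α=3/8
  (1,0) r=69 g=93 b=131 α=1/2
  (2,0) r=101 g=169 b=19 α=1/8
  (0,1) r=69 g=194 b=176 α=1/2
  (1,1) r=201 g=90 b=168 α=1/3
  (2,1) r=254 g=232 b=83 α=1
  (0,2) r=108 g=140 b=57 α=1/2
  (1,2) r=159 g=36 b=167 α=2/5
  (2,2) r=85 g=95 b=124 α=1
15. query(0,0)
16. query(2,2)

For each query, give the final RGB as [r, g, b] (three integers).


query (0,1) [L1,L2,L3,L4,L5] — begin 0,0,0
+L1 (α=1/3) → [245/3, 146/3, 25]
+L2 (α=5/7) → [1780/21, 2167/21, 815/7]
+L3 (α=3/4) → [13561/84, 2731/21, 3587/28]
+L4 (α=1/2) → [34561/168, 2258/21, 9663/56]
+L5 (α=3/4) → [99073/672, 7429/42, 14871/224]
= [147, 177, 66]

at x=2,y=1 over L1,L2,L3,L4,L5:
+L1 (α=1/4) → [219/4, 39, 6]
+L2 (α=0) → [219/4, 39, 6]
+L3 (α=1/2) → [1103/8, 199/2, 139/2]
+L4 (α=1) → [230, 91, 118]
+L5 (α=3/4) → [419/4, 55, 167/2]
rounded: [105, 55, 84]

(1,1) stack=L1,L2,L3,L4,L5; from [0,0,0]:
after L1 α=1/4: [179/4, 227/4, 173/4]
after L2 α=1/4: [1305/16, 1321/16, 739/16]
after L3 α=2/3: [4825/48, 5833/48, 4867/48]
after L4 α=0: [4825/48, 5833/48, 4867/48]
after L5 α=6/7: [25849/336, 48745/336, 16675/336]
= [77, 145, 50]

at x=0,y=1 over L1,L2,L3,L4:
L1 α=1/3: [245/3, 146/3, 25]
L2 α=5/7: [1780/21, 2167/21, 815/7]
L3 α=3/4: [13561/84, 2731/21, 3587/28]
L4 α=1/2: [34561/168, 2258/21, 9663/56]
= [206, 108, 173]

(0,0) stack=L1,L2,L3,L4; from [0,0,0]:
after L1 α=1/3: [43, 254/3, 47]
after L2 α=0: [43, 254/3, 47]
after L3 α=1: [105, 41, 237]
after L4 α=6/7: [465/7, 1343/7, 1317/7]
rounded: [66, 192, 188]

at x=0,y=2 over L1,L2,L3,L4:
+L1 (α=4/5) → [32/5, 984/5, 104/5]
+L2 (α=1/4) → [1131/20, 813/5, 817/20]
+L3 (α=1/5) → [1511/25, 3572/25, 1052/25]
+L4 (α=1/2) → [2268/25, 1811/25, 5427/50]
rounded: [91, 72, 109]

at x=0,y=0 over L1,L2,L3,L6:
L1 α=1/3: [43, 254/3, 47]
L2 α=0: [43, 254/3, 47]
L3 α=1: [105, 41, 237]
L6 α=3/8: [393/4, 155/4, 1665/8]
→ [98, 39, 208]

(2,2) stack=L1,L2,L3,L6; from [0,0,0]:
+L1 (α=5/8) → [255/2, 1275/8, 55]
+L2 (α=1/2) → [549/4, 2931/16, 84]
+L3 (α=3/7) → [828/7, 3135/28, 780/7]
+L6 (α=1) → [85, 95, 124]
= [85, 95, 124]


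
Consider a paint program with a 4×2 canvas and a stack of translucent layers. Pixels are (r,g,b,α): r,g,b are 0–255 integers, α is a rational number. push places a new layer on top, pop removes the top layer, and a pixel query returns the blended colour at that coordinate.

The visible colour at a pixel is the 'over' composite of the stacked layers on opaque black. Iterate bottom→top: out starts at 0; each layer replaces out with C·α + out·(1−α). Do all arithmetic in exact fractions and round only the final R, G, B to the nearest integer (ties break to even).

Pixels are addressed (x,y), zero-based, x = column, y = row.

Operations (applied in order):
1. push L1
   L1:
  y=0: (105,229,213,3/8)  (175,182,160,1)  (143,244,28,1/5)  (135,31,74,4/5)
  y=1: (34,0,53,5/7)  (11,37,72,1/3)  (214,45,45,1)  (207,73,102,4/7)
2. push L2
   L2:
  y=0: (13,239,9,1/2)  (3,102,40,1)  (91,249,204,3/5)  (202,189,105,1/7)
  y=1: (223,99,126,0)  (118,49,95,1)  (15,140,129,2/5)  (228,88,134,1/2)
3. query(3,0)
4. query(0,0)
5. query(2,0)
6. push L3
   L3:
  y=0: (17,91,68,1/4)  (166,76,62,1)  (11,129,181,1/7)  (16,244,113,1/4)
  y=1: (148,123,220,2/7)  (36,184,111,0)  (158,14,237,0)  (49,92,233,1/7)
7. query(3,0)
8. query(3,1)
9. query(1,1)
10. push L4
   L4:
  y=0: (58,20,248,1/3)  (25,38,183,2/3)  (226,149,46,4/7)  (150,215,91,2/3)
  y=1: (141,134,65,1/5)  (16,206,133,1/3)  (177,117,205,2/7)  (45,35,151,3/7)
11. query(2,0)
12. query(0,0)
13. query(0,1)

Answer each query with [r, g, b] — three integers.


(3,0) stack=L1,L2; from [0,0,0]:
after L1 α=4/5: [108, 124/5, 296/5]
after L2 α=1/7: [850/7, 1689/35, 2301/35]
rounded: [121, 48, 66]

at x=0,y=0 over L1,L2:
after L1 α=3/8: [315/8, 687/8, 639/8]
after L2 α=1/2: [419/16, 2599/16, 711/16]
= [26, 162, 44]

(2,0) stack=L1,L2; from [0,0,0]:
L1 α=1/5: [143/5, 244/5, 28/5]
L2 α=3/5: [1651/25, 4223/25, 3116/25]
→ [66, 169, 125]

query (3,0) [L1,L2,L3] — begin 0,0,0
L1 α=4/5: [108, 124/5, 296/5]
L2 α=1/7: [850/7, 1689/35, 2301/35]
L3 α=1/4: [1331/14, 13607/140, 5429/70]
→ [95, 97, 78]

at x=3,y=1 over L1,L2,L3:
after L1 α=4/7: [828/7, 292/7, 408/7]
after L2 α=1/2: [1212/7, 454/7, 673/7]
after L3 α=1/7: [7615/49, 3368/49, 5669/49]
= [155, 69, 116]

(1,1) stack=L1,L2,L3; from [0,0,0]:
+L1 (α=1/3) → [11/3, 37/3, 24]
+L2 (α=1) → [118, 49, 95]
+L3 (α=0) → [118, 49, 95]
→ [118, 49, 95]

at x=2,y=0 over L1,L2,L3,L4:
+L1 (α=1/5) → [143/5, 244/5, 28/5]
+L2 (α=3/5) → [1651/25, 4223/25, 3116/25]
+L3 (α=1/7) → [10181/175, 28563/175, 23221/175]
+L4 (α=4/7) → [188743/1225, 189989/1225, 101863/1225]
rounded: [154, 155, 83]

at x=0,y=0 over L1,L2,L3,L4:
L1 α=3/8: [315/8, 687/8, 639/8]
L2 α=1/2: [419/16, 2599/16, 711/16]
L3 α=1/4: [1529/64, 9253/64, 3221/64]
L4 α=1/3: [3385/96, 9893/96, 3719/32]
rounded: [35, 103, 116]

(0,1) stack=L1,L2,L3,L4; from [0,0,0]:
+L1 (α=5/7) → [170/7, 0, 265/7]
+L2 (α=0) → [170/7, 0, 265/7]
+L3 (α=2/7) → [2922/49, 246/7, 4405/49]
+L4 (α=1/5) → [18597/245, 1922/35, 4161/49]
→ [76, 55, 85]


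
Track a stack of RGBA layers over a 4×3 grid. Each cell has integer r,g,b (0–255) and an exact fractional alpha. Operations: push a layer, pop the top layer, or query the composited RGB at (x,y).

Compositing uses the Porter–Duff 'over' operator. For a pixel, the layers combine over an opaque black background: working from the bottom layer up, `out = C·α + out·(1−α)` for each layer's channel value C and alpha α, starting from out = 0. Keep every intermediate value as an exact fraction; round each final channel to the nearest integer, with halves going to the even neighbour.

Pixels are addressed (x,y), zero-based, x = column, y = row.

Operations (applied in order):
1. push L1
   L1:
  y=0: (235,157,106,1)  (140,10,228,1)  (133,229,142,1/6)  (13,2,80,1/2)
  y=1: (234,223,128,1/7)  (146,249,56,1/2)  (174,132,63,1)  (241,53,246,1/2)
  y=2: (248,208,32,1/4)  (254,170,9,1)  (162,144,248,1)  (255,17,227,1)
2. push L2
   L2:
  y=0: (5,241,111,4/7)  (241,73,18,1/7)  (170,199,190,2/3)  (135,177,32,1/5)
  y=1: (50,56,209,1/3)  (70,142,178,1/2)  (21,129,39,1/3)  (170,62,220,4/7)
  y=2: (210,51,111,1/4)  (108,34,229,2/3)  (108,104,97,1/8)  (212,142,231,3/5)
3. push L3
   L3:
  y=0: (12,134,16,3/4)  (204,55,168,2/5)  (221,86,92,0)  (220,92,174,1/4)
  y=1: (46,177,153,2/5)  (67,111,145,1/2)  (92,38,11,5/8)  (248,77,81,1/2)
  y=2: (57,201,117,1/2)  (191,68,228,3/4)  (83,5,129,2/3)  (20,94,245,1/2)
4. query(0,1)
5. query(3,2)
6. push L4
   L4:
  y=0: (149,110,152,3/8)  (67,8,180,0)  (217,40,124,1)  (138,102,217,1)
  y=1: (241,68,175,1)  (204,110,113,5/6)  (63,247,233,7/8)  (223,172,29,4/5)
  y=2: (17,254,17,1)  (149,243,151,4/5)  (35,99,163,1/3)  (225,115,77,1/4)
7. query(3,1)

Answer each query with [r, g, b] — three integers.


(0,1) stack=L1,L2,L3; from [0,0,0]:
+L1 (α=1/7) → [234/7, 223/7, 128/7]
+L2 (α=1/3) → [818/21, 838/21, 573/7]
+L3 (α=2/5) → [1462/35, 3316/35, 3861/35]
= [42, 95, 110]

(3,2) stack=L1,L2,L3; from [0,0,0]:
L1 α=1: [255, 17, 227]
L2 α=3/5: [1146/5, 92, 1147/5]
L3 α=1/2: [623/5, 93, 1186/5]
→ [125, 93, 237]

(3,1) stack=L1,L2,L3,L4; from [0,0,0]:
L1 α=1/2: [241/2, 53/2, 123]
L2 α=4/7: [2083/14, 655/14, 1249/7]
L3 α=1/2: [5555/28, 1733/28, 908/7]
L4 α=4/5: [30531/140, 20997/140, 344/7]
→ [218, 150, 49]


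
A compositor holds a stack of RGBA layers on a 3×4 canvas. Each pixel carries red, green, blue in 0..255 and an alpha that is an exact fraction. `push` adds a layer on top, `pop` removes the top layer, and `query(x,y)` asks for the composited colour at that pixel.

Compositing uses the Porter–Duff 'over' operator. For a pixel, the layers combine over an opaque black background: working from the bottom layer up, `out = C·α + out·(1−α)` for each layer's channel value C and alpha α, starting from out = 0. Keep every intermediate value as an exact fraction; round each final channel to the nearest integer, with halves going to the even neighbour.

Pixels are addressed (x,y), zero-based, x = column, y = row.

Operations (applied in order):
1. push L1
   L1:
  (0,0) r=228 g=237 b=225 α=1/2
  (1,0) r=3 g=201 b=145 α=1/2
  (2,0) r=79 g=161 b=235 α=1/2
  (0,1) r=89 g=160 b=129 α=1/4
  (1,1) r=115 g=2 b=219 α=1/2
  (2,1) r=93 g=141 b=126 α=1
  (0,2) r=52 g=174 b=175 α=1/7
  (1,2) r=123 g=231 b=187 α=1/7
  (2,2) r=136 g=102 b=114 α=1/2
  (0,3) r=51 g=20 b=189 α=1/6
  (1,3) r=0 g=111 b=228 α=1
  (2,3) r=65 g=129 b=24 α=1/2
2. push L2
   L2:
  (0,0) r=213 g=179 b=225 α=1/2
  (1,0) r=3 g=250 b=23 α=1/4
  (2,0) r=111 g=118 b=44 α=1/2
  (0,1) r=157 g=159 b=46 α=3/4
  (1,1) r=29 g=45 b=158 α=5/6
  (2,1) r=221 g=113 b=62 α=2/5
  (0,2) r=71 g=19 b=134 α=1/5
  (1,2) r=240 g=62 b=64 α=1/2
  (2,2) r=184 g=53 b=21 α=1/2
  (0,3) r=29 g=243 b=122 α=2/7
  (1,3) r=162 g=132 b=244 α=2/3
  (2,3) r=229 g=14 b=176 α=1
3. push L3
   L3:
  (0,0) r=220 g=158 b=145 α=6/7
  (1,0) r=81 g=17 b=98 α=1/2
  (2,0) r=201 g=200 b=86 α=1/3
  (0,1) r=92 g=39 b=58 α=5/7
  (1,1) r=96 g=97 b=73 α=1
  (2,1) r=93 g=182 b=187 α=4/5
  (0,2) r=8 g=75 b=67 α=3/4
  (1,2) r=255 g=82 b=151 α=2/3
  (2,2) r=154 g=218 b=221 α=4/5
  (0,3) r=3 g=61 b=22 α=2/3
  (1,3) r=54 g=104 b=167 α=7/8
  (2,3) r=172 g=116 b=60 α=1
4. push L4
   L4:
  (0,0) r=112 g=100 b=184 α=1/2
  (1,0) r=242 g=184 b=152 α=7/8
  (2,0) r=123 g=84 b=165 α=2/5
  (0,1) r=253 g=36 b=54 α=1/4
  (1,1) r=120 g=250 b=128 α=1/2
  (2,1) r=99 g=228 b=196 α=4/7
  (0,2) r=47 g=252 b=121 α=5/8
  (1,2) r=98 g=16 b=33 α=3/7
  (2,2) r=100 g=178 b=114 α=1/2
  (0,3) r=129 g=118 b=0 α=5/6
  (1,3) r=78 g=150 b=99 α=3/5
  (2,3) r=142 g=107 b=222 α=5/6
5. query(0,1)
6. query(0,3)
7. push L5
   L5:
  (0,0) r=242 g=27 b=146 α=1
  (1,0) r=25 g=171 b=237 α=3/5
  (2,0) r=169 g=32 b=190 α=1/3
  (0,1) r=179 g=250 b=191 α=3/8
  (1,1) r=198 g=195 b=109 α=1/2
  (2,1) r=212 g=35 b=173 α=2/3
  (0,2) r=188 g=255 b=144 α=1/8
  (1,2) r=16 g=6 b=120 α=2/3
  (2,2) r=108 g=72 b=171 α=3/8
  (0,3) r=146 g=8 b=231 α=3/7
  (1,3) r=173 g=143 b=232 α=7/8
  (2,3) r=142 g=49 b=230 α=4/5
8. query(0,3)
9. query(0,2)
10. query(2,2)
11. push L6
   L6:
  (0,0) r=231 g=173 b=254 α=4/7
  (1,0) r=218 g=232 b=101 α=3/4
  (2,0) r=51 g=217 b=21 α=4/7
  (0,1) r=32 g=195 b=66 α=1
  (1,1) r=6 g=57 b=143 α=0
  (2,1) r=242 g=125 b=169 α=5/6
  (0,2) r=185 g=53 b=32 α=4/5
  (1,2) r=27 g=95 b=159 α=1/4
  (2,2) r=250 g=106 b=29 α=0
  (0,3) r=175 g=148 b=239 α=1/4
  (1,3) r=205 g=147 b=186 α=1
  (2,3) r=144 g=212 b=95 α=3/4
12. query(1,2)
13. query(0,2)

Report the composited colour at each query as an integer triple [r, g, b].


at x=0,y=1 over L1,L2,L3,L4:
after L1 α=1/4: [89/4, 40, 129/4]
after L2 α=3/4: [1973/16, 517/4, 681/16]
after L3 α=5/7: [5653/56, 907/14, 3001/56]
after L4 α=1/4: [31127/224, 3225/56, 12027/224]
= [139, 58, 54]

query (0,3) [L1,L2,L3,L4] — begin 0,0,0
after L1 α=1/6: [17/2, 10/3, 63/2]
after L2 α=2/7: [201/14, 1508/21, 803/14]
after L3 α=2/3: [95/14, 4070/63, 473/14]
after L4 α=5/6: [9125/84, 20620/189, 473/84]
= [109, 109, 6]

query (0,3) [L1,L2,L3,L4,L5] — begin 0,0,0
L1 α=1/6: [17/2, 10/3, 63/2]
L2 α=2/7: [201/14, 1508/21, 803/14]
L3 α=2/3: [95/14, 4070/63, 473/14]
L4 α=5/6: [9125/84, 20620/189, 473/84]
L5 α=3/7: [18323/147, 87016/1323, 15026/147]
→ [125, 66, 102]

at x=0,y=2 over L1,L2,L3,L4,L5:
+L1 (α=1/7) → [52/7, 174/7, 25]
+L2 (α=1/5) → [141/7, 829/35, 234/5]
+L3 (α=3/4) → [309/28, 2176/35, 1239/20]
+L4 (α=5/8) → [7507/224, 12657/70, 15817/160]
+L5 (α=1/8) → [13523/256, 15207/80, 133759/1280]
= [53, 190, 104]

at x=2,y=2 over L1,L2,L3,L4,L5:
L1 α=1/2: [68, 51, 57]
L2 α=1/2: [126, 52, 39]
L3 α=4/5: [742/5, 924/5, 923/5]
L4 α=1/2: [621/5, 907/5, 1493/10]
L5 α=3/8: [945/8, 1123/8, 2519/16]
→ [118, 140, 157]

at x=1,y=2 over L1,L2,L3,L4,L5,L6:
L1 α=1/7: [123/7, 33, 187/7]
L2 α=1/2: [1803/14, 95/2, 635/14]
L3 α=2/3: [2981/14, 141/2, 1621/14]
L4 α=3/7: [8020/49, 330/7, 3935/49]
L5 α=2/3: [3196/49, 138/7, 15695/147]
L6 α=1/4: [10911/196, 1079/28, 11743/98]
rounded: [56, 39, 120]

(0,2) stack=L1,L2,L3,L4,L5,L6; from [0,0,0]:
L1 α=1/7: [52/7, 174/7, 25]
L2 α=1/5: [141/7, 829/35, 234/5]
L3 α=3/4: [309/28, 2176/35, 1239/20]
L4 α=5/8: [7507/224, 12657/70, 15817/160]
L5 α=1/8: [13523/256, 15207/80, 133759/1280]
L6 α=4/5: [202963/1280, 32167/400, 297599/6400]
rounded: [159, 80, 46]


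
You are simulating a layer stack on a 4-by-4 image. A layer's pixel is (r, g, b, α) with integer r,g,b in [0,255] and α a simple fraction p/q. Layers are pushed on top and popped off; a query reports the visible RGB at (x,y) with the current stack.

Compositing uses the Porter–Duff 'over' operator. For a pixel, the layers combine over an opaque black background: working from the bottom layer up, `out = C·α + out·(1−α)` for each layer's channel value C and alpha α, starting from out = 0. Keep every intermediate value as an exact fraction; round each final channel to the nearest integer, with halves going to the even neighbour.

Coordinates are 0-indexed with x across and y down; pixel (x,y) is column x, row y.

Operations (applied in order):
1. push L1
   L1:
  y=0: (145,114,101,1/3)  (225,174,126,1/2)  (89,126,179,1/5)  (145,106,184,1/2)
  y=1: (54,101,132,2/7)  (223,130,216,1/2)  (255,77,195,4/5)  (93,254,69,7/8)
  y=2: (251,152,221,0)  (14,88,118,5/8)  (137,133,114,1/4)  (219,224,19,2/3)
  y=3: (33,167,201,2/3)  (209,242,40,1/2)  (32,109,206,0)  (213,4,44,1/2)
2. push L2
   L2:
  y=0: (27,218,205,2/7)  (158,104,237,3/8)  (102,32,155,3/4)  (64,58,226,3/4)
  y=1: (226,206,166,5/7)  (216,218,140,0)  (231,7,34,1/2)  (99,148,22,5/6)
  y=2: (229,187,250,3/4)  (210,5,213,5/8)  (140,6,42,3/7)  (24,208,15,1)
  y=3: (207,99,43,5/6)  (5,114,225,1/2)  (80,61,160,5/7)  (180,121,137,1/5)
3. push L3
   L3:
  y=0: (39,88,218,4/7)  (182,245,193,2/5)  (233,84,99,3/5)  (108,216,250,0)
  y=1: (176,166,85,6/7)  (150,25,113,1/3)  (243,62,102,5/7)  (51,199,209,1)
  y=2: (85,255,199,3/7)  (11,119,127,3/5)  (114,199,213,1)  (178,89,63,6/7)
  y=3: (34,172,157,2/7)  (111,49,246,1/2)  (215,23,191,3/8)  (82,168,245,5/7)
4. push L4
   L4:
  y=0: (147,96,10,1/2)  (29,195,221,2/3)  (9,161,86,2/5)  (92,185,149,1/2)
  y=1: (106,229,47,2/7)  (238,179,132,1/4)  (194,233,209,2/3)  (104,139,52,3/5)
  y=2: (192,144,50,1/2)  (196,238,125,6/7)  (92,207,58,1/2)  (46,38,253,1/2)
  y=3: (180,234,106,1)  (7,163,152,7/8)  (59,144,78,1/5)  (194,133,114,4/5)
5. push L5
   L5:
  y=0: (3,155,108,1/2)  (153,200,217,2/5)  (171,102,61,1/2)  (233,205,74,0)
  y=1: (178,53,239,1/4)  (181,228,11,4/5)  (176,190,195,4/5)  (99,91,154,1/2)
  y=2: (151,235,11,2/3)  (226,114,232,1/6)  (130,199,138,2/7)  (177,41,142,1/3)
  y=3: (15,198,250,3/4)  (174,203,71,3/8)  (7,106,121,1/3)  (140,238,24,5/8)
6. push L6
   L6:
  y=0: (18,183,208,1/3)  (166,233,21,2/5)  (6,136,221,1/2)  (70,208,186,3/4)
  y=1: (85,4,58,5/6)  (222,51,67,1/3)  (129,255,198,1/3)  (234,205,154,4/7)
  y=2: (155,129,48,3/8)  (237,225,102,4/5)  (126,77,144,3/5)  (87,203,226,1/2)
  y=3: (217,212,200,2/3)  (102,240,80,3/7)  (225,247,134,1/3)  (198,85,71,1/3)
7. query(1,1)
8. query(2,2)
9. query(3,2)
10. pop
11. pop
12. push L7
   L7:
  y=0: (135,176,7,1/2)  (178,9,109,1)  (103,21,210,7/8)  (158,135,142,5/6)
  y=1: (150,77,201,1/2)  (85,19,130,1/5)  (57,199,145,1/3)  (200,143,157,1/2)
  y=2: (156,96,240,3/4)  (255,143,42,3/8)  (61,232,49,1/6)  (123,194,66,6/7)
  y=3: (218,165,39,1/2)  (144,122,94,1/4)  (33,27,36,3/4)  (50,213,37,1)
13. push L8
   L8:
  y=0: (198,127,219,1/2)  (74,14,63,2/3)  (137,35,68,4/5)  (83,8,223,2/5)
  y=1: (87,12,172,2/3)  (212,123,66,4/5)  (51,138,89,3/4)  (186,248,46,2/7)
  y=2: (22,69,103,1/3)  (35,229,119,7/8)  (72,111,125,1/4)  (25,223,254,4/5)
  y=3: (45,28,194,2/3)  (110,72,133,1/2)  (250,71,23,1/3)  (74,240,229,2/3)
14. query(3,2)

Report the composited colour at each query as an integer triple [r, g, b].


at x=1,y=1 over L1,L2,L3,L4,L5,L6:
after L1 α=1/2: [223/2, 65, 108]
after L2 α=0: [223/2, 65, 108]
after L3 α=1/3: [373/3, 155/3, 329/3]
after L4 α=1/4: [611/4, 167/2, 461/4]
after L5 α=4/5: [3507/20, 1991/10, 637/20]
after L6 α=1/3: [1909/10, 2246/15, 1307/30]
= [191, 150, 44]

at x=2,y=2 over L1,L2,L3,L4,L5,L6:
after L1 α=1/4: [137/4, 133/4, 57/2]
after L2 α=3/7: [557/7, 151/7, 240/7]
after L3 α=1: [114, 199, 213]
after L4 α=1/2: [103, 203, 271/2]
after L5 α=2/7: [775/7, 1413/7, 1907/14]
after L6 α=3/5: [4196/35, 4443/35, 4931/35]
rounded: [120, 127, 141]

at x=3,y=2 over L1,L2,L3,L4,L5,L6:
after L1 α=2/3: [146, 448/3, 38/3]
after L2 α=1: [24, 208, 15]
after L3 α=6/7: [156, 106, 393/7]
after L4 α=1/2: [101, 72, 1082/7]
after L5 α=1/3: [379/3, 185/3, 3158/21]
after L6 α=1/2: [320/3, 397/3, 3952/21]
→ [107, 132, 188]

at x=3,y=2 over L1,L2,L3,L4,L7,L8:
after L1 α=2/3: [146, 448/3, 38/3]
after L2 α=1: [24, 208, 15]
after L3 α=6/7: [156, 106, 393/7]
after L4 α=1/2: [101, 72, 1082/7]
after L7 α=6/7: [839/7, 1236/7, 3854/49]
after L8 α=4/5: [1539/35, 1496/7, 53638/245]
= [44, 214, 219]


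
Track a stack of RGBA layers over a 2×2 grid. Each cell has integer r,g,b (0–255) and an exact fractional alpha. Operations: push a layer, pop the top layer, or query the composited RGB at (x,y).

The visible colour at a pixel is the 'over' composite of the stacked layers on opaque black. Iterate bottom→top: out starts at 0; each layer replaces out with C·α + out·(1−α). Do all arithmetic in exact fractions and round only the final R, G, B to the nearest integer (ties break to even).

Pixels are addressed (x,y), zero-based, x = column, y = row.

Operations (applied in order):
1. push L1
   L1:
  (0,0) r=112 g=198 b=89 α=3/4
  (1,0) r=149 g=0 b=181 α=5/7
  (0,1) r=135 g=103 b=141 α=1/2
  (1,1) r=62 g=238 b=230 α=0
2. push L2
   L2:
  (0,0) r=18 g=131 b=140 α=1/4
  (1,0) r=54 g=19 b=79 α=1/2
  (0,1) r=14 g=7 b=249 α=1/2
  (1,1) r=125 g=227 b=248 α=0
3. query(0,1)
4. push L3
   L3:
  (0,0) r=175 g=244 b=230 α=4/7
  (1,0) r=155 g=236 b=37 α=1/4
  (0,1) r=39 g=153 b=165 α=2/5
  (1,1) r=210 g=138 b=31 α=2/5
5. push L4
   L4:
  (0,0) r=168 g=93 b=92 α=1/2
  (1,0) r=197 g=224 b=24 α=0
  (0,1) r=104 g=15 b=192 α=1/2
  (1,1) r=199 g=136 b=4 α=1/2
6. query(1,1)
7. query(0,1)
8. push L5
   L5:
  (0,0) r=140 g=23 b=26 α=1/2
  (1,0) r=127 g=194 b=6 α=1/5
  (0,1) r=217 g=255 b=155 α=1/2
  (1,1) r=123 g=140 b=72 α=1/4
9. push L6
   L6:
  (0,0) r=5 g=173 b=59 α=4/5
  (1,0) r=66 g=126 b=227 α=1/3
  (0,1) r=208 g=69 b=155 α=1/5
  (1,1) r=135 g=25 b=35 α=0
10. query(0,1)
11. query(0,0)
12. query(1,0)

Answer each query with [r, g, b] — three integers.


at x=0,y=1 over L1,L2:
L1 α=1/2: [135/2, 103/2, 141/2]
L2 α=1/2: [163/4, 117/4, 639/4]
= [41, 29, 160]

(1,1) stack=L1,L2,L3,L4; from [0,0,0]:
after L1 α=0: [0, 0, 0]
after L2 α=0: [0, 0, 0]
after L3 α=2/5: [84, 276/5, 62/5]
after L4 α=1/2: [283/2, 478/5, 41/5]
→ [142, 96, 8]

(0,1) stack=L1,L2,L3,L4; from [0,0,0]:
+L1 (α=1/2) → [135/2, 103/2, 141/2]
+L2 (α=1/2) → [163/4, 117/4, 639/4]
+L3 (α=2/5) → [801/20, 315/4, 3237/20]
+L4 (α=1/2) → [2881/40, 375/8, 7077/40]
rounded: [72, 47, 177]

(0,1) stack=L1,L2,L3,L4,L5,L6; from [0,0,0]:
after L1 α=1/2: [135/2, 103/2, 141/2]
after L2 α=1/2: [163/4, 117/4, 639/4]
after L3 α=2/5: [801/20, 315/4, 3237/20]
after L4 α=1/2: [2881/40, 375/8, 7077/40]
after L5 α=1/2: [11561/80, 2415/16, 13277/80]
after L6 α=1/5: [15721/100, 2691/20, 16377/100]
→ [157, 135, 164]

(0,0) stack=L1,L2,L3,L4,L5,L6; from [0,0,0]:
L1 α=3/4: [84, 297/2, 267/4]
L2 α=1/4: [135/2, 1153/8, 1361/16]
L3 α=4/7: [1805/14, 11267/56, 18803/112]
L4 α=1/2: [4157/28, 16475/112, 29107/224]
L5 α=1/2: [8077/56, 19051/224, 34931/448]
L6 α=4/5: [9197/280, 174059/1120, 140659/2240]
= [33, 155, 63]

query (1,0) [L1,L2,L3,L4,L5,L6] — begin 0,0,0
after L1 α=5/7: [745/7, 0, 905/7]
after L2 α=1/2: [1123/14, 19/2, 729/7]
after L3 α=1/4: [5539/56, 529/8, 1223/14]
after L4 α=0: [5539/56, 529/8, 1223/14]
after L5 α=1/5: [7317/70, 917/10, 2488/35]
after L6 α=1/3: [3209/35, 1547/15, 4307/35]
rounded: [92, 103, 123]


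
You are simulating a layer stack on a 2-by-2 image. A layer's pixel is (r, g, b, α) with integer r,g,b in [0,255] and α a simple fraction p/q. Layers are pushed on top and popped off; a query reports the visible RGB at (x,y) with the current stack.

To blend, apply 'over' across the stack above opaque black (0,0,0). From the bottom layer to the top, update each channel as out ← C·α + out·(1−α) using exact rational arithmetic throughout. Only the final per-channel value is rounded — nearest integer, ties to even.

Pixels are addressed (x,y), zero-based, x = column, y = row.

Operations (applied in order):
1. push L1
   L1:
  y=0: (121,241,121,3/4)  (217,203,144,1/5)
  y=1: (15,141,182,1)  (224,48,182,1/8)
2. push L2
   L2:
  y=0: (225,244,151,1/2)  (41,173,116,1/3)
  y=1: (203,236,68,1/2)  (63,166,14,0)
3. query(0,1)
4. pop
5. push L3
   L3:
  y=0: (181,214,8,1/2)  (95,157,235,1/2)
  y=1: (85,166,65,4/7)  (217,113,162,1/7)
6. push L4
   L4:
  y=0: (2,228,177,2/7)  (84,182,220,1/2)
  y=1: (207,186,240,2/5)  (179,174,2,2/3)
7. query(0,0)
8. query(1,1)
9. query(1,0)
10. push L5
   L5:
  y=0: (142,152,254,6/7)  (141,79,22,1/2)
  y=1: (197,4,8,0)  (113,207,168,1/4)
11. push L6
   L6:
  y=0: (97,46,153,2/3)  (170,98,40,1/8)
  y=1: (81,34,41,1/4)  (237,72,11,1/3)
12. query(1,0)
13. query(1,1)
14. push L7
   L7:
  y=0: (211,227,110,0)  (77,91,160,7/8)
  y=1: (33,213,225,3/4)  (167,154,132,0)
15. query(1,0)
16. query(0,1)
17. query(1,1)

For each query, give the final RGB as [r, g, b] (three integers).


(0,1) stack=L1,L2; from [0,0,0]:
L1 α=1: [15, 141, 182]
L2 α=1/2: [109, 377/2, 125]
→ [109, 188, 125]

at x=0,y=0 over L1,L3,L4:
after L1 α=3/4: [363/4, 723/4, 363/4]
after L3 α=1/2: [1087/8, 1579/8, 395/8]
after L4 α=2/7: [781/8, 1649/8, 4807/56]
= [98, 206, 86]

query (1,1) [L1,L3,L4] — begin 0,0,0
+L1 (α=1/8) → [28, 6, 91/4]
+L3 (α=1/7) → [55, 149/7, 597/14]
+L4 (α=2/3) → [413/3, 2585/21, 653/42]
rounded: [138, 123, 16]

query (1,0) [L1,L3,L4] — begin 0,0,0
L1 α=1/5: [217/5, 203/5, 144/5]
L3 α=1/2: [346/5, 494/5, 1319/10]
L4 α=1/2: [383/5, 702/5, 3519/20]
= [77, 140, 176]

(1,0) stack=L1,L3,L4,L5,L6; from [0,0,0]:
L1 α=1/5: [217/5, 203/5, 144/5]
L3 α=1/2: [346/5, 494/5, 1319/10]
L4 α=1/2: [383/5, 702/5, 3519/20]
L5 α=1/2: [544/5, 1097/10, 3959/40]
L6 α=1/8: [2329/20, 8659/80, 29313/320]
= [116, 108, 92]

query (1,1) [L1,L3,L4,L5,L6] — begin 0,0,0
L1 α=1/8: [28, 6, 91/4]
L3 α=1/7: [55, 149/7, 597/14]
L4 α=2/3: [413/3, 2585/21, 653/42]
L5 α=1/4: [263/2, 2017/14, 3005/56]
L6 α=1/3: [500/3, 2521/21, 3313/84]
→ [167, 120, 39]

at x=1,y=0 over L1,L3,L4,L5,L6,L7:
L1 α=1/5: [217/5, 203/5, 144/5]
L3 α=1/2: [346/5, 494/5, 1319/10]
L4 α=1/2: [383/5, 702/5, 3519/20]
L5 α=1/2: [544/5, 1097/10, 3959/40]
L6 α=1/8: [2329/20, 8659/80, 29313/320]
L7 α=7/8: [13109/160, 59619/640, 387713/2560]
= [82, 93, 151]

at x=0,y=1 over L1,L3,L4,L5,L6,L7:
L1 α=1: [15, 141, 182]
L3 α=4/7: [55, 1087/7, 806/7]
L4 α=2/5: [579/5, 1173/7, 5778/35]
L5 α=0: [579/5, 1173/7, 5778/35]
L6 α=1/4: [1071/10, 3757/28, 18769/140]
L7 α=3/4: [2061/40, 21649/112, 113269/560]
rounded: [52, 193, 202]

at x=1,y=1 over L1,L3,L4,L5,L6,L7:
+L1 (α=1/8) → [28, 6, 91/4]
+L3 (α=1/7) → [55, 149/7, 597/14]
+L4 (α=2/3) → [413/3, 2585/21, 653/42]
+L5 (α=1/4) → [263/2, 2017/14, 3005/56]
+L6 (α=1/3) → [500/3, 2521/21, 3313/84]
+L7 (α=0) → [500/3, 2521/21, 3313/84]
rounded: [167, 120, 39]


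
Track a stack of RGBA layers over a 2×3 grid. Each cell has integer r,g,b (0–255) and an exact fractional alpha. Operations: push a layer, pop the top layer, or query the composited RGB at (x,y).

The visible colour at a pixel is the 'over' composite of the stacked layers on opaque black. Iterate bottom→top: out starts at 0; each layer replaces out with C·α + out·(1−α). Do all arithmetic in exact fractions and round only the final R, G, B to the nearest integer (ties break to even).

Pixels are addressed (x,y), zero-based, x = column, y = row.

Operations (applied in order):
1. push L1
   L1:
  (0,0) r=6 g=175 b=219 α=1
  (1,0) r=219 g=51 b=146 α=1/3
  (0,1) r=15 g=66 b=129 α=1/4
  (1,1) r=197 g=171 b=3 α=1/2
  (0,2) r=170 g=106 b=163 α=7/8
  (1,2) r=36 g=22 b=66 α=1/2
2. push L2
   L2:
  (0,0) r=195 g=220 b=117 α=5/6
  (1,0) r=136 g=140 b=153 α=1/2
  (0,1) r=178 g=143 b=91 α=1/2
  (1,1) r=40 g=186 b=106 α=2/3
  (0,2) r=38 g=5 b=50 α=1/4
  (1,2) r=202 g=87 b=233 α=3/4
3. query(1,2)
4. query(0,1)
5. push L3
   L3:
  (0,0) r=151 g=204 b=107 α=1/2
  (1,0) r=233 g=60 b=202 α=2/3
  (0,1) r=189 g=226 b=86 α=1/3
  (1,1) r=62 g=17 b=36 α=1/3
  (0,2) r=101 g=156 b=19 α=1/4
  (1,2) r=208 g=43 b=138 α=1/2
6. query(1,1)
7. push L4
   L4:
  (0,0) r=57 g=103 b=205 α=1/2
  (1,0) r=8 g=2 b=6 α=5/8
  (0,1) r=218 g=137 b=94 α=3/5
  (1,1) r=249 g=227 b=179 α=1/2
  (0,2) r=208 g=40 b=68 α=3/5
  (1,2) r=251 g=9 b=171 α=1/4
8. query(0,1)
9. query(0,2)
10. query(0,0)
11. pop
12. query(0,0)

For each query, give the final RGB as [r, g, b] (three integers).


at x=1,y=2 over L1,L2:
L1 α=1/2: [18, 11, 33]
L2 α=3/4: [156, 68, 183]
= [156, 68, 183]

at x=0,y=1 over L1,L2:
L1 α=1/4: [15/4, 33/2, 129/4]
L2 α=1/2: [727/8, 319/4, 493/8]
rounded: [91, 80, 62]

query (1,1) [L1,L2,L3] — begin 0,0,0
L1 α=1/2: [197/2, 171/2, 3/2]
L2 α=2/3: [119/2, 305/2, 427/6]
L3 α=1/3: [181/3, 322/3, 535/9]
rounded: [60, 107, 59]

query (0,1) [L1,L2,L3,L4] — begin 0,0,0
+L1 (α=1/4) → [15/4, 33/2, 129/4]
+L2 (α=1/2) → [727/8, 319/4, 493/8]
+L3 (α=1/3) → [1483/12, 257/2, 279/4]
+L4 (α=3/5) → [5407/30, 668/5, 843/10]
→ [180, 134, 84]

at x=0,y=2 over L1,L2,L3,L4:
+L1 (α=7/8) → [595/4, 371/4, 1141/8]
+L2 (α=1/4) → [1937/16, 1133/16, 3823/32]
+L3 (α=1/4) → [7427/64, 5895/64, 12077/128]
+L4 (α=3/5) → [5479/32, 1947/32, 25133/320]
rounded: [171, 61, 79]

(0,0) stack=L1,L2,L3,L4; from [0,0,0]:
after L1 α=1: [6, 175, 219]
after L2 α=5/6: [327/2, 425/2, 134]
after L3 α=1/2: [629/4, 833/4, 241/2]
after L4 α=1/2: [857/8, 1245/8, 651/4]
= [107, 156, 163]

(0,0) stack=L1,L2,L3; from [0,0,0]:
after L1 α=1: [6, 175, 219]
after L2 α=5/6: [327/2, 425/2, 134]
after L3 α=1/2: [629/4, 833/4, 241/2]
rounded: [157, 208, 120]


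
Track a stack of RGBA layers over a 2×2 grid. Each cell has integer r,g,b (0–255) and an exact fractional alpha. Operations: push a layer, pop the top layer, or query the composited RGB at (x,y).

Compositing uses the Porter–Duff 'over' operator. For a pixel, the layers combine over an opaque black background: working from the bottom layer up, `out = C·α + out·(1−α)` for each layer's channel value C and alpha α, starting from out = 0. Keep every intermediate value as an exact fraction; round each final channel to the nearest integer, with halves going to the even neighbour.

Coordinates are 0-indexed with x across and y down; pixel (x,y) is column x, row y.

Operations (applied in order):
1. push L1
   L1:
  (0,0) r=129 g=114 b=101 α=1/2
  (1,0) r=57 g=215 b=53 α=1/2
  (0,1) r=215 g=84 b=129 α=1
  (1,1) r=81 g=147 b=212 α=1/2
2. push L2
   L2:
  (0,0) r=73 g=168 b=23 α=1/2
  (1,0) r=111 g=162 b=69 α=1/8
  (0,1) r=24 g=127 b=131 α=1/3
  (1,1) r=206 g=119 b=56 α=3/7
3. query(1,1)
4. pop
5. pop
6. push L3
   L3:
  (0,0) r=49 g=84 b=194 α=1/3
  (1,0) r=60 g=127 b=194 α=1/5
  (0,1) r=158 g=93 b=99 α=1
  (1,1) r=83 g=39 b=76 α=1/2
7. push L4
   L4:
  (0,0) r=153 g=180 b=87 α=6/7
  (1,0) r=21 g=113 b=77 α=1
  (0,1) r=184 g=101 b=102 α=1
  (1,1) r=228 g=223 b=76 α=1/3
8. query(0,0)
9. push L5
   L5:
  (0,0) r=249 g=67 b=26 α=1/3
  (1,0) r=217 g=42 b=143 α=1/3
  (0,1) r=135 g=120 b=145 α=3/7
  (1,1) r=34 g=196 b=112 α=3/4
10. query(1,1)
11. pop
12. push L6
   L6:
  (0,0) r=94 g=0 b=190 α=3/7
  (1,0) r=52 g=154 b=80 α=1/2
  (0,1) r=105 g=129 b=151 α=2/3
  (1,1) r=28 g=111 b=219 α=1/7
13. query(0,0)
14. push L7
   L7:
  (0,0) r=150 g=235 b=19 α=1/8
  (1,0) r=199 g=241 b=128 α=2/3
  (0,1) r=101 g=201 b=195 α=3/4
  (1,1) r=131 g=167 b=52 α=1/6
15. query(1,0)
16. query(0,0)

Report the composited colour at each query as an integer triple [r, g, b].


(1,1) stack=L1,L2; from [0,0,0]:
L1 α=1/2: [81/2, 147/2, 106]
L2 α=3/7: [780/7, 93, 592/7]
→ [111, 93, 85]

query (0,0) [L3,L4] — begin 0,0,0
L3 α=1/3: [49/3, 28, 194/3]
L4 α=6/7: [2803/21, 1108/7, 1760/21]
rounded: [133, 158, 84]

query (1,1) [L3,L4,L5] — begin 0,0,0
+L3 (α=1/2) → [83/2, 39/2, 38]
+L4 (α=1/3) → [311/3, 262/3, 152/3]
+L5 (α=3/4) → [617/12, 1013/6, 290/3]
→ [51, 169, 97]

(0,0) stack=L3,L4,L6; from [0,0,0]:
+L3 (α=1/3) → [49/3, 28, 194/3]
+L4 (α=6/7) → [2803/21, 1108/7, 1760/21]
+L6 (α=3/7) → [17134/147, 4432/49, 19010/147]
→ [117, 90, 129]

at x=1,y=0 over L3,L4,L6,L7:
after L3 α=1/5: [12, 127/5, 194/5]
after L4 α=1: [21, 113, 77]
after L6 α=1/2: [73/2, 267/2, 157/2]
after L7 α=2/3: [869/6, 1231/6, 223/2]
rounded: [145, 205, 112]

at x=0,y=0 over L3,L4,L6,L7:
+L3 (α=1/3) → [49/3, 28, 194/3]
+L4 (α=6/7) → [2803/21, 1108/7, 1760/21]
+L6 (α=3/7) → [17134/147, 4432/49, 19010/147]
+L7 (α=1/8) → [5071/42, 6077/56, 19409/168]
= [121, 109, 116]


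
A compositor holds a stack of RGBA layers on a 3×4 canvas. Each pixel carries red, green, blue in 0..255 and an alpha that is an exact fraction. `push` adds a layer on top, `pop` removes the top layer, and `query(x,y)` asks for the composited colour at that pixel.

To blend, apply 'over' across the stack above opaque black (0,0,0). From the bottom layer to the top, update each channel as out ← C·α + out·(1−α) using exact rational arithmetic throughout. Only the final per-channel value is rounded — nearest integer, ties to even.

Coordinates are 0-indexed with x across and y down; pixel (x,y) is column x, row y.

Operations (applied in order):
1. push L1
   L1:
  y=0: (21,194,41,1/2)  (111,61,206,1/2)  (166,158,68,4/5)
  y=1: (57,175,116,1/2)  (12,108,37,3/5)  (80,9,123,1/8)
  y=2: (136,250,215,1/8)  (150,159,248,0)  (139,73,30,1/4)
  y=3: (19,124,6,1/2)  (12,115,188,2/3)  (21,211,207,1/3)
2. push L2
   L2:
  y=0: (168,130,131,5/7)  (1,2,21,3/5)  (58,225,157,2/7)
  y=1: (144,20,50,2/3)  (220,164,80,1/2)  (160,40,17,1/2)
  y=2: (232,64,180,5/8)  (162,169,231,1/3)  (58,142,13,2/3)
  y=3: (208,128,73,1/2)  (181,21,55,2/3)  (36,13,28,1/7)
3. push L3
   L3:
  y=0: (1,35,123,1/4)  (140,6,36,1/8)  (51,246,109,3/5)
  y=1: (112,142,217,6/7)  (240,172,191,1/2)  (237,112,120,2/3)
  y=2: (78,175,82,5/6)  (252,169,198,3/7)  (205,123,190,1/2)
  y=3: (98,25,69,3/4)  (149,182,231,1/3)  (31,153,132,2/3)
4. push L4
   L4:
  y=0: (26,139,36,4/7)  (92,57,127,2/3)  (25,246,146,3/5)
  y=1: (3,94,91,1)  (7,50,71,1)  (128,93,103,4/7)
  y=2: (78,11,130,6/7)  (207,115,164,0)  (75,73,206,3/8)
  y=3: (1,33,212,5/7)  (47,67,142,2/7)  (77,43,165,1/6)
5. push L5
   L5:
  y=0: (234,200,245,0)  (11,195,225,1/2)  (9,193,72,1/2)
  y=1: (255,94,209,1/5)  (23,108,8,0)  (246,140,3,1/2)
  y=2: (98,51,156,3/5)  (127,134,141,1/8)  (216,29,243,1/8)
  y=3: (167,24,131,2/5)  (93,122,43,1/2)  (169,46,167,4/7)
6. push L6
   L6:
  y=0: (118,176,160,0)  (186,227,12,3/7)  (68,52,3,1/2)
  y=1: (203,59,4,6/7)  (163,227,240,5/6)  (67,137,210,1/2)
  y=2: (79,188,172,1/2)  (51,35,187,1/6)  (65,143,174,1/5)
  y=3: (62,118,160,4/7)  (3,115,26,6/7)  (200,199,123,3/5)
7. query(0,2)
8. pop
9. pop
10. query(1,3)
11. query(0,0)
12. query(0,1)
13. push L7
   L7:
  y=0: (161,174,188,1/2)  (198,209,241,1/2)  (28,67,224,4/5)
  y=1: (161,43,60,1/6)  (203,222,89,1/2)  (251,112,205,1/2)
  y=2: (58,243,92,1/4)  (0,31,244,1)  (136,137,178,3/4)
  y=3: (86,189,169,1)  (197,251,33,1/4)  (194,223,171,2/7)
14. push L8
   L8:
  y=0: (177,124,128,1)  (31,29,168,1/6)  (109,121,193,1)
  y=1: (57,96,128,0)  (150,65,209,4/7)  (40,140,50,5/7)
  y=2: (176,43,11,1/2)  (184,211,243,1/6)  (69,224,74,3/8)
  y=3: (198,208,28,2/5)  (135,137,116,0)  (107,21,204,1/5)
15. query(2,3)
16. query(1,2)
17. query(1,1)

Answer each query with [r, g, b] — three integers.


query (0,2) [L1,L2,L3,L4,L5,L6] — begin 0,0,0
after L1 α=1/8: [17, 125/4, 215/8]
after L2 α=5/8: [1211/8, 1655/32, 7845/64]
after L3 α=5/6: [4331/48, 9885/64, 34085/384]
after L4 α=6/7: [26795/336, 14109/448, 333605/2688]
after L5 α=3/5: [76187/840, 48381/1120, 962597/6720]
after L6 α=1/2: [142547/1680, 258941/2240, 2118437/13440]
rounded: [85, 116, 158]

query (1,3) [L1,L2,L3,L4] — begin 0,0,0
+L1 (α=2/3) → [8, 230/3, 376/3]
+L2 (α=2/3) → [370/3, 356/9, 706/9]
+L3 (α=1/3) → [1187/9, 2350/27, 3491/27]
+L4 (α=2/7) → [6781/63, 15368/189, 3589/27]
= [108, 81, 133]

(0,0) stack=L1,L2,L3,L4; from [0,0,0]:
L1 α=1/2: [21/2, 97, 41/2]
L2 α=5/7: [123, 844/7, 696/7]
L3 α=1/4: [185/2, 2777/28, 2949/28]
L4 α=4/7: [109/2, 23899/196, 12879/196]
→ [54, 122, 66]

at x=0,y=1 over L1,L2,L3,L4:
L1 α=1/2: [57/2, 175/2, 58]
L2 α=2/3: [211/2, 85/2, 158/3]
L3 α=6/7: [1555/14, 1789/14, 4064/21]
L4 α=1: [3, 94, 91]
→ [3, 94, 91]

at x=2,y=3 over L1,L2,L3,L4,L7,L8:
after L1 α=1/3: [7, 211/3, 69]
after L2 α=1/7: [78/7, 435/7, 442/7]
after L3 α=2/3: [512/21, 859/7, 2290/21]
after L4 α=1/6: [4177/126, 766/7, 14915/126]
after L7 α=2/7: [69773/882, 6952/49, 117667/882]
after L8 α=1/5: [186733/2205, 28837/245, 325298/2205]
rounded: [85, 118, 148]

at x=1,y=2 over L1,L2,L3,L4,L7,L8:
L1 α=0: [0, 0, 0]
L2 α=1/3: [54, 169/3, 77]
L3 α=3/7: [972/7, 2197/21, 902/7]
L4 α=0: [972/7, 2197/21, 902/7]
L7 α=1: [0, 31, 244]
L8 α=1/6: [92/3, 61, 1463/6]
→ [31, 61, 244]

at x=1,y=1 over L1,L2,L3,L4,L7,L8:
+L1 (α=3/5) → [36/5, 324/5, 111/5]
+L2 (α=1/2) → [568/5, 572/5, 511/10]
+L3 (α=1/2) → [884/5, 716/5, 2421/20]
+L4 (α=1) → [7, 50, 71]
+L7 (α=1/2) → [105, 136, 80]
+L8 (α=4/7) → [915/7, 668/7, 1076/7]
rounded: [131, 95, 154]
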